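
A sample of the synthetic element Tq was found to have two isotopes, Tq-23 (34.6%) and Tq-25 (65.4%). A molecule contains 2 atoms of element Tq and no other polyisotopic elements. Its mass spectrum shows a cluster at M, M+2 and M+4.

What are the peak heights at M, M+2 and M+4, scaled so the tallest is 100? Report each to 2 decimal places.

The 2 Tq atoms are independent, so intensities follow the terms of (0.346 + 0.654)^2.
P(M) = 0.346^2 = 0.119716
P(M+2) = 2 × 0.346^1 × 0.654^1 = 0.452568
P(M+4) = 0.654^2 = 0.427716
The M+2 peak is largest (0.452568); scaling to 100 gives 26.45 : 100.00 : 94.51.

26.45 : 100.00 : 94.51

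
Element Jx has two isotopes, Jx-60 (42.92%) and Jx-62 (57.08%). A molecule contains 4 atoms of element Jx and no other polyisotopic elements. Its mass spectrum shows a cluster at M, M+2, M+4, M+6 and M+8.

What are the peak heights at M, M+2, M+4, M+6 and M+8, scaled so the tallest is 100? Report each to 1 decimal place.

Expanding (0.4292 + 0.5708)^4:
P(M) = 0.4292^4 = 0.033934
P(M+2) = 4 × 0.4292^3 × 0.5708^1 = 0.180519
P(M+4) = 6 × 0.4292^2 × 0.5708^2 = 0.360113
P(M+6) = 4 × 0.4292^1 × 0.5708^3 = 0.319280
P(M+8) = 0.5708^4 = 0.106154
The M+4 peak is largest (0.360113); scaling to 100 gives 9.4 : 50.1 : 100.0 : 88.7 : 29.5.

9.4 : 50.1 : 100.0 : 88.7 : 29.5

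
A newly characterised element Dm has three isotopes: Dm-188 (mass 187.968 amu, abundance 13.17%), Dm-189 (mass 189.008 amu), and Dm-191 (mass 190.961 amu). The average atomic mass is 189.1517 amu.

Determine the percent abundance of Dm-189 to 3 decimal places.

The remaining 86.83% is split between Dm-189 (fraction x) and Dm-191 (fraction 0.8683 − x).
Substituting: 189.008x + 190.961(0.8683 − x) = 164.3963144
(189.008 − 190.961)x = -1.4151219  ⇒  x = 0.72459, y = 0.14371
Dm-189: 72.459%, Dm-191: 14.371%.

72.459%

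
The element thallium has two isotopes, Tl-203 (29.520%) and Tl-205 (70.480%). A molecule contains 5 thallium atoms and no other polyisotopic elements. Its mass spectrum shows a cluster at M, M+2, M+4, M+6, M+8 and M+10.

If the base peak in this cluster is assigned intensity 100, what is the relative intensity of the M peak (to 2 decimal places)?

0.62

Term probabilities: M 0.0022, M+2 0.0268, M+4 0.1278, M+6 0.3051, M+8 0.3642, M+10 0.1739. Base peak = M+8.
P(M+8) = C(5,4) × 0.29520^1 × 0.70480^4 = 5 × 0.2952 × 0.24675365 = 0.364208 (base)
P(M) = C(5,0) × 0.29520^5 × 0.70480^0 = 1 × 0.00224172 × 1.0000 = 0.002242
Relative intensity = 0.002242 / 0.364208 × 100 = 0.62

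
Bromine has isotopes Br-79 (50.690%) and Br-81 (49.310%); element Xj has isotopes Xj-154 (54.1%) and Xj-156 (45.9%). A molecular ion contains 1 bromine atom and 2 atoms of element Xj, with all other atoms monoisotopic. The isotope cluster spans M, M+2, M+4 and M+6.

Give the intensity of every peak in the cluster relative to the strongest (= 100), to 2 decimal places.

Bromine pattern (n=1): 0.5069 : 0.4931
Element Xj pattern (n=2): 0.292681 : 0.496638 : 0.210681
Convolve the two distributions (both contribute in 2-u steps):
  M: 0.5069×0.292681 = 0.148360
  M+2: 0.5069×0.496638 + 0.4931×0.292681 = 0.396067
  M+4: 0.5069×0.210681 + 0.4931×0.496638 = 0.351686
  M+6: 0.4931×0.210681 = 0.103887
Scale to base peak (0.396067) = 100: 37.46 : 100.00 : 88.79 : 26.23

37.46 : 100.00 : 88.79 : 26.23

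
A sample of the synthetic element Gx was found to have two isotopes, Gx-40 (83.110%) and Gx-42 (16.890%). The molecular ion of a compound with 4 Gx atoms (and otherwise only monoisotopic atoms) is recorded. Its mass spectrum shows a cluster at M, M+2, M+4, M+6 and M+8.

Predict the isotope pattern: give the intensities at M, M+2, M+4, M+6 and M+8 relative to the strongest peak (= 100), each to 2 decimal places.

The 4 Gx atoms are independent, so intensities follow the terms of (0.83110 + 0.16890)^4.
P(M) = 0.83110^4 = 0.477104
P(M+2) = 4 × 0.83110^3 × 0.16890^1 = 0.387837
P(M+4) = 6 × 0.83110^2 × 0.16890^2 = 0.118227
P(M+6) = 4 × 0.83110^1 × 0.16890^3 = 0.016018
P(M+8) = 0.16890^4 = 0.000814
The M peak is largest (0.477104); scaling to 100 gives 100.00 : 81.29 : 24.78 : 3.36 : 0.17.

100.00 : 81.29 : 24.78 : 3.36 : 0.17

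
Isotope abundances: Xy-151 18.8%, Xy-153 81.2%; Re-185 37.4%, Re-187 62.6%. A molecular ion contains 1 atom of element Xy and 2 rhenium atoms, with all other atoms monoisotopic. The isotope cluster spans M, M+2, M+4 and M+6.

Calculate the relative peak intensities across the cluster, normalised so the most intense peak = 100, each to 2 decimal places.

5.79 : 44.42 : 100.00 : 70.11

Element Xy pattern (n=1): 0.1880 : 0.8120
Rhenium pattern (n=2): 0.139876 : 0.468248 : 0.391876
Convolve the two distributions (both contribute in 2-u steps):
  M: 0.1880×0.139876 = 0.026297
  M+2: 0.1880×0.468248 + 0.8120×0.139876 = 0.201610
  M+4: 0.1880×0.391876 + 0.8120×0.468248 = 0.453890
  M+6: 0.8120×0.391876 = 0.318203
Scale to base peak (0.453890) = 100: 5.79 : 44.42 : 100.00 : 70.11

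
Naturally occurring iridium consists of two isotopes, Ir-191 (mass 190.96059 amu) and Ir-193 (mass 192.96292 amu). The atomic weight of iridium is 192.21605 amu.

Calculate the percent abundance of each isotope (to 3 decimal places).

Ir-191: 37.300%, Ir-193: 62.700%

Let x be the fractional abundance of Ir-191; then Ir-193 has abundance 1 − x.
190.96059·x + 192.96292·(1 − x) = 192.21605
(190.96059 − 192.96292)·x = 192.21605 − 192.96292
x = -0.74687 / -2.00233 = 0.37300 → 37.300% Ir-191, 62.700% Ir-193.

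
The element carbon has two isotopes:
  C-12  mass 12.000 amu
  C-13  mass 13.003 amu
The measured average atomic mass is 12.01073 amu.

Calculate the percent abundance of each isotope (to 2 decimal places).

C-12: 98.93%, C-13: 1.07%

Let x be the fractional abundance of C-12; then C-13 has abundance 1 − x.
12.000·x + 13.003·(1 − x) = 12.01073
(12.000 − 13.003)·x = 12.01073 − 13.003
x = -0.99227 / -1.003 = 0.98930 → 98.93% C-12, 1.07% C-13.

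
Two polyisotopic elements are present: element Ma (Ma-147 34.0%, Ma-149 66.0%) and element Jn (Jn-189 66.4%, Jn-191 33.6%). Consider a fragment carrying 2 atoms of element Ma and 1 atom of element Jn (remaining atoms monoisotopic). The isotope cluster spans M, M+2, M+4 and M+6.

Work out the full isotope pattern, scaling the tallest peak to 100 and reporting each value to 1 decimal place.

Element Ma pattern (n=2): 0.1156 : 0.4488 : 0.4356
Element Jn pattern (n=1): 0.6640 : 0.3360
Convolve the two distributions (both contribute in 2-u steps):
  M: 0.1156×0.6640 = 0.076758
  M+2: 0.1156×0.3360 + 0.4488×0.6640 = 0.336845
  M+4: 0.4488×0.3360 + 0.4356×0.6640 = 0.440035
  M+6: 0.4356×0.3360 = 0.146362
Scale to base peak (0.440035) = 100: 17.4 : 76.5 : 100.0 : 33.3

17.4 : 76.5 : 100.0 : 33.3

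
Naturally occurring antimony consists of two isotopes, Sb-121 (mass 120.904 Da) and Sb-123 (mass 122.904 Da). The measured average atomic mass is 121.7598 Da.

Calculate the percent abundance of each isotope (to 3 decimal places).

With x = fraction of Sb-121 (so Sb-123 is 1 − x):
120.904·x + 122.904·(1 − x) = 121.7598
(120.904 − 122.904)·x = 121.7598 − 122.904
x = -1.1442 / -2.000 = 0.57210 → 57.210% Sb-121, 42.790% Sb-123.

Sb-121: 57.210%, Sb-123: 42.790%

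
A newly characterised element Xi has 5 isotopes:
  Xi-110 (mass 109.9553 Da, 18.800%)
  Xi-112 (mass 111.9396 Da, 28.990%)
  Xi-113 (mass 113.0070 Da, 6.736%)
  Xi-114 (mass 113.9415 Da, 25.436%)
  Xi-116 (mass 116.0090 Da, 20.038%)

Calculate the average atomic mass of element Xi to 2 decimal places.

Ar = Σ fᵢ·mᵢ = 0.18800 × 109.9553 + 0.28990 × 111.9396 + 0.06736 × 113.0070 + 0.25436 × 113.9415 + 0.20038 × 116.0090
= 20.67160 + 32.45129 + 7.61215 + 28.98216 + 23.24588 = 112.96308 Da

112.96 Da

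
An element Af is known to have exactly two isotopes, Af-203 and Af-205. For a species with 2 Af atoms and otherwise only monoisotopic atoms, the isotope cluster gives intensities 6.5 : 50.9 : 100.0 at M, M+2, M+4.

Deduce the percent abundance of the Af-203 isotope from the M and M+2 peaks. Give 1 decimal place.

20.3%

Write p for the Af-203 fraction. I(M+2)/I(M) = [C(2,1)·p^1·(1−p)] / p^2 = 2·(1−p)/p = 50.9/6.5 = 7.8308
(1−p)/p = 7.8308/2 = 3.9154  ⇒  p = 1/(1 + 3.9154) = 0.2034
Af-203: 20.3%, Af-205: 79.7%.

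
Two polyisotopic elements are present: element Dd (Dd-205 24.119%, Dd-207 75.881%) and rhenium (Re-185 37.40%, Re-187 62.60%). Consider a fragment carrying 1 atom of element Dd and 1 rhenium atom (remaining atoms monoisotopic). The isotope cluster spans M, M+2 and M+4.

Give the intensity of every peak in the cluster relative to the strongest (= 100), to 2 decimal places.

18.99 : 91.53 : 100.00

Element Dd pattern (n=1): 0.24119 : 0.75881
Rhenium pattern (n=1): 0.3740 : 0.6260
Convolve the two distributions (both contribute in 2-u steps):
  M: 0.24119×0.3740 = 0.090205
  M+2: 0.24119×0.6260 + 0.75881×0.3740 = 0.434780
  M+4: 0.75881×0.6260 = 0.475015
Scale to base peak (0.475015) = 100: 18.99 : 91.53 : 100.00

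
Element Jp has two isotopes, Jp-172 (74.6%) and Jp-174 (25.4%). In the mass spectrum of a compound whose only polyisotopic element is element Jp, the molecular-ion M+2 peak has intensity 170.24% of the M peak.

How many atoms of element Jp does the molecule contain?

5

With n Jp atoms, P(M+2)/P(M) = C(n,1)·p^(n−1)q / p^n = n·q/p = n · 0.254/0.746.
n = 1.7024 × 0.746/0.254 = 5.00 ≈ 5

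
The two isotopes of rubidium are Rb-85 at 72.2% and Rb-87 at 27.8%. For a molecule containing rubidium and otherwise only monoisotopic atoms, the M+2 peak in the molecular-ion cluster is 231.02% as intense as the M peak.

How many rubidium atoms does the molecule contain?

With n Rb atoms, P(M+2)/P(M) = C(n,1)·p^(n−1)q / p^n = n·q/p = n · 0.278/0.722.
n = 2.3102 × 0.722/0.278 = 6.00 ≈ 6

6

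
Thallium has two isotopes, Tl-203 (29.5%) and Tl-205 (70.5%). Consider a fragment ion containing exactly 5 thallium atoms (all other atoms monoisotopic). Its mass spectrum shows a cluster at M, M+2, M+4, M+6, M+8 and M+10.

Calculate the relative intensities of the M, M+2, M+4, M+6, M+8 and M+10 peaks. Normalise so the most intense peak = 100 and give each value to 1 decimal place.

0.6 : 7.3 : 35.0 : 83.7 : 100.0 : 47.8

The 5 Tl atoms are independent, so intensities follow the terms of (0.295 + 0.705)^5.
P(M) = 0.295^5 = 0.002234
P(M+2) = 5 × 0.295^4 × 0.705^1 = 0.026696
P(M+4) = 10 × 0.295^3 × 0.705^2 = 0.127598
P(M+6) = 10 × 0.295^2 × 0.705^3 = 0.304938
P(M+8) = 5 × 0.295^1 × 0.705^4 = 0.364375
P(M+10) = 0.705^5 = 0.174159
The M+8 peak is largest (0.364375); scaling to 100 gives 0.6 : 7.3 : 35.0 : 83.7 : 100.0 : 47.8.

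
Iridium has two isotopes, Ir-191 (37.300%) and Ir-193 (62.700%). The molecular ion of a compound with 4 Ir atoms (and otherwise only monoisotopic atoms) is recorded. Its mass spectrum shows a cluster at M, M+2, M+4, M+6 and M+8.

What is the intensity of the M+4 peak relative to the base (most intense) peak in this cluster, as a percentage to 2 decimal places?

Term probabilities: M 0.0194, M+2 0.1302, M+4 0.3282, M+6 0.3678, M+8 0.1546. Base peak = M+6.
P(M+6) = C(4,3) × 0.37300^1 × 0.62700^3 = 4 × 0.3730 × 0.24649188 = 0.367766 (base)
P(M+4) = C(4,2) × 0.37300^2 × 0.62700^2 = 6 × 0.139129 × 0.393129 = 0.328174
Relative intensity = 0.328174 / 0.367766 × 100 = 89.23

89.23%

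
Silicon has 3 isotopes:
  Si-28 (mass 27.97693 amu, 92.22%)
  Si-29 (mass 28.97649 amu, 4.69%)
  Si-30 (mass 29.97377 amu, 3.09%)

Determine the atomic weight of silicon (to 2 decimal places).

28.09 amu

Ar = Σ fᵢ·mᵢ = 0.9222 × 27.97693 + 0.0469 × 28.97649 + 0.0309 × 29.97377
= 25.800325 + 1.358997 + 0.926189 = 28.085511 amu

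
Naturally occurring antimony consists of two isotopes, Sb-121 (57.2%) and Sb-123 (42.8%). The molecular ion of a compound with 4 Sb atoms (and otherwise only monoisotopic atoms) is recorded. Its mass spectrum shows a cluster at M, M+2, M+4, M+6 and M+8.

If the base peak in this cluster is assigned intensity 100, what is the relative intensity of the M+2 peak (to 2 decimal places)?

89.10

(0.572 + 0.428)^4 gives M 0.1070, M+2 0.3204, M+4 0.3596, M+6 0.1794, M+8 0.0336; the largest is M+4.
P(M+4) = C(4,2) × 0.572^2 × 0.428^2 = 6 × 0.327184 × 0.183184 = 0.359609 (base)
P(M+2) = C(4,1) × 0.572^3 × 0.428^1 = 4 × 0.18714925 × 0.4280 = 0.320400
Relative intensity = 0.320400 / 0.359609 × 100 = 89.10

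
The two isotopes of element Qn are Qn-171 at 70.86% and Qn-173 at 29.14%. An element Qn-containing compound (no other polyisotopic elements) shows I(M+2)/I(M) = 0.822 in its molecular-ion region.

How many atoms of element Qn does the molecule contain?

The M+2/M ratio from n Qn atoms is n · q/p = n · 0.2914/0.7086.
n = 0.822 × 0.7086/0.2914 = 2.00 ≈ 2

2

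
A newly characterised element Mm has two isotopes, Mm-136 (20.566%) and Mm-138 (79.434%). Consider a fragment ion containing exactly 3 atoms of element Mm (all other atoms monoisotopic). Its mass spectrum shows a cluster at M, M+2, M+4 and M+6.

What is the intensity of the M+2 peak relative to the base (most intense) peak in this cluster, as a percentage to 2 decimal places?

20.11%

Binomial terms of (0.20566 + 0.79434)^3: M 0.0087, M+2 0.1008, M+4 0.3893, M+6 0.5012 → M+6 is the base peak.
P(M+6) = C(3,3) × 0.20566^0 × 0.79434^3 = 1 × 1.0000 × 0.5012095 = 0.501210 (base)
P(M+2) = C(3,1) × 0.20566^2 × 0.79434^1 = 3 × 0.04229604 × 0.79434 = 0.100792
Relative intensity = 0.100792 / 0.501210 × 100 = 20.11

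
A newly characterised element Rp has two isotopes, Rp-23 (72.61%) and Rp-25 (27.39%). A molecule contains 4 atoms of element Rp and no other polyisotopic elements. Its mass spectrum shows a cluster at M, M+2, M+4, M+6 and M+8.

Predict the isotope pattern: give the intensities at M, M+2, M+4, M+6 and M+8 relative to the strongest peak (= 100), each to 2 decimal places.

66.27 : 100.00 : 56.58 : 14.23 : 1.34

Each Rp atom is independently Rp-23 (p = 0.7261) or Rp-25 (q = 0.2739); the cluster is the binomial expansion (p + q)^4.
P(M) = 0.7261^4 = 0.277962
P(M+2) = 4 × 0.7261^3 × 0.2739^1 = 0.419412
P(M+4) = 6 × 0.7261^2 × 0.2739^2 = 0.237317
P(M+6) = 4 × 0.7261^1 × 0.2739^3 = 0.059681
P(M+8) = 0.2739^4 = 0.005628
The M+2 peak is largest (0.419412); scaling to 100 gives 66.27 : 100.00 : 56.58 : 14.23 : 1.34.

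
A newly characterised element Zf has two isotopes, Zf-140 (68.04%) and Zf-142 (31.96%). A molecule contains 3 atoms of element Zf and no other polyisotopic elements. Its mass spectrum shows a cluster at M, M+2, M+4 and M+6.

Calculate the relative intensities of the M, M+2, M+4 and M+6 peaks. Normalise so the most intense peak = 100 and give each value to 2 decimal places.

70.96 : 100.00 : 46.97 : 7.35

Expanding (0.6804 + 0.3196)^3:
P(M) = 0.6804^3 = 0.314987
P(M+2) = 3 × 0.6804^2 × 0.3196^1 = 0.443871
P(M+4) = 3 × 0.6804^1 × 0.3196^2 = 0.208497
P(M+6) = 0.3196^3 = 0.032645
The M+2 peak is largest (0.443871); scaling to 100 gives 70.96 : 100.00 : 46.97 : 7.35.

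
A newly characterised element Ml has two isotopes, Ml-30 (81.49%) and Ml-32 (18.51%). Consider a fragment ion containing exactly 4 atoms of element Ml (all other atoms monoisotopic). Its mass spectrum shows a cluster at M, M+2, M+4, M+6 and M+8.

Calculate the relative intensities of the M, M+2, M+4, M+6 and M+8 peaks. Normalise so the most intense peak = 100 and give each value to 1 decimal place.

The 4 Ml atoms are independent, so intensities follow the terms of (0.8149 + 0.1851)^4.
P(M) = 0.8149^4 = 0.440978
P(M+2) = 4 × 0.8149^3 × 0.1851^1 = 0.400663
P(M+4) = 6 × 0.8149^2 × 0.1851^2 = 0.136513
P(M+6) = 4 × 0.8149^1 × 0.1851^3 = 0.020672
P(M+8) = 0.1851^4 = 0.001174
The M peak is largest (0.440978); scaling to 100 gives 100.0 : 90.9 : 31.0 : 4.7 : 0.3.

100.0 : 90.9 : 31.0 : 4.7 : 0.3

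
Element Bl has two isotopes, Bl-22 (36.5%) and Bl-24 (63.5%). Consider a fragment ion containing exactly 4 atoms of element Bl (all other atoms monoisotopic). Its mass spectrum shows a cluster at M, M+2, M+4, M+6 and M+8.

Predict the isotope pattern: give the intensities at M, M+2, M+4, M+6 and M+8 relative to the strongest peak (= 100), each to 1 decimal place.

The 4 Bl atoms are independent, so intensities follow the terms of (0.365 + 0.635)^4.
P(M) = 0.365^4 = 0.017749
P(M+2) = 4 × 0.365^3 × 0.635^1 = 0.123513
P(M+4) = 6 × 0.365^2 × 0.635^2 = 0.322318
P(M+6) = 4 × 0.365^1 × 0.635^3 = 0.373830
P(M+8) = 0.635^4 = 0.162590
The M+6 peak is largest (0.373830); scaling to 100 gives 4.7 : 33.0 : 86.2 : 100.0 : 43.5.

4.7 : 33.0 : 86.2 : 100.0 : 43.5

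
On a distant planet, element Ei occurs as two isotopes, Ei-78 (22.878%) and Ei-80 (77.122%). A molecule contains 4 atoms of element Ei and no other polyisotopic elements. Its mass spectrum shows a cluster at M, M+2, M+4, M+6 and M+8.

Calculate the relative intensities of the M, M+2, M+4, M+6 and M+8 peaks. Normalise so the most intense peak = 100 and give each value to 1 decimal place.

The 4 Ei atoms are independent, so intensities follow the terms of (0.22878 + 0.77122)^4.
P(M) = 0.22878^4 = 0.002740
P(M+2) = 4 × 0.22878^3 × 0.77122^1 = 0.036940
P(M+4) = 6 × 0.22878^2 × 0.77122^2 = 0.186786
P(M+6) = 4 × 0.22878^1 × 0.77122^3 = 0.419771
P(M+8) = 0.77122^4 = 0.353764
The M+6 peak is largest (0.419771); scaling to 100 gives 0.7 : 8.8 : 44.5 : 100.0 : 84.3.

0.7 : 8.8 : 44.5 : 100.0 : 84.3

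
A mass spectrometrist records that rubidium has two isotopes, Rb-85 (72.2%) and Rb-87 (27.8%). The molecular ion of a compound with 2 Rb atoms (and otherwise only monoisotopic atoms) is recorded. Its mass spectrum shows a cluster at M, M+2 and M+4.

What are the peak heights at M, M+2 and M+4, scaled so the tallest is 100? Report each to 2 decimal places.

100.00 : 77.01 : 14.83

The 2 Rb atoms are independent, so intensities follow the terms of (0.722 + 0.278)^2.
P(M) = 0.722^2 = 0.521284
P(M+2) = 2 × 0.722^1 × 0.278^1 = 0.401432
P(M+4) = 0.278^2 = 0.077284
The M peak is largest (0.521284); scaling to 100 gives 100.00 : 77.01 : 14.83.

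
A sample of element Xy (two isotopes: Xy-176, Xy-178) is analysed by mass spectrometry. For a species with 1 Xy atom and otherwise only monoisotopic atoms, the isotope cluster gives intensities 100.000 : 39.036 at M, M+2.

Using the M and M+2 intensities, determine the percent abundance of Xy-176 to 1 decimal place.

Write p for the Xy-176 fraction. I(M+2)/I(M) = [C(1,1)·p^0·(1−p)] / p^1 = 1·(1−p)/p = 39.036/100.000 = 0.3904
(1−p)/p = 0.3904/1 = 0.3904  ⇒  p = 1/(1 + 0.3904) = 0.7192
Xy-176: 71.9%, Xy-178: 28.1%.

71.9%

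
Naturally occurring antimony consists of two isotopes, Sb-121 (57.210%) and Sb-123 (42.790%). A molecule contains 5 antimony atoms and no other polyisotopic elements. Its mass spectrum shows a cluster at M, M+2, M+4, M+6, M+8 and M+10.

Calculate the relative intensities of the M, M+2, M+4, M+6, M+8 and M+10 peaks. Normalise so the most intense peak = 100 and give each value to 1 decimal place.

The 5 Sb atoms are independent, so intensities follow the terms of (0.57210 + 0.42790)^5.
P(M) = 0.57210^5 = 0.061286
P(M+2) = 5 × 0.57210^4 × 0.42790^1 = 0.229192
P(M+4) = 10 × 0.57210^3 × 0.42790^2 = 0.342847
P(M+6) = 10 × 0.57210^2 × 0.42790^3 = 0.256431
P(M+8) = 5 × 0.57210^1 × 0.42790^4 = 0.095898
P(M+10) = 0.42790^5 = 0.014345
The M+4 peak is largest (0.342847); scaling to 100 gives 17.9 : 66.8 : 100.0 : 74.8 : 28.0 : 4.2.

17.9 : 66.8 : 100.0 : 74.8 : 28.0 : 4.2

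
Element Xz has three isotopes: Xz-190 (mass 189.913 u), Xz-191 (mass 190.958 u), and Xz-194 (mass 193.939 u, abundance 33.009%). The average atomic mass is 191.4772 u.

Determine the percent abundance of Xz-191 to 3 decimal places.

22.513%

Let x and y be the fractions of Xz-190 and Xz-191. Then x + y = 1 − 0.33009 = 0.66991 and 189.913x + 190.958y = 191.4772 − 0.33009×193.939 = 127.45987549.
Substituting: 189.913x + 190.958(0.66991 − x) = 127.45987549
(189.913 − 190.958)x = -0.46479829  ⇒  x = 0.44478, y = 0.22513
Xz-190: 44.478%, Xz-191: 22.513%.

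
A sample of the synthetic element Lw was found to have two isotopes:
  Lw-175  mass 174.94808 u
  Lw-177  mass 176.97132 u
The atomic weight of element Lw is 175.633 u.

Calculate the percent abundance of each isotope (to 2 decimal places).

With x = fraction of Lw-175 (so Lw-177 is 1 − x):
174.94808·x + 176.97132·(1 − x) = 175.633
(174.94808 − 176.97132)·x = 175.633 − 176.97132
x = -1.33832 / -2.02324 = 0.66147 → 66.15% Lw-175, 33.85% Lw-177.

Lw-175: 66.15%, Lw-177: 33.85%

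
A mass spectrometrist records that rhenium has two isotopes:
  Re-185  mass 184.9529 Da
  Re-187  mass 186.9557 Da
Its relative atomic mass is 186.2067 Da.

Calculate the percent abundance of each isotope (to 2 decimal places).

Let x be the fractional abundance of Re-185; then Re-187 has abundance 1 − x.
184.9529·x + 186.9557·(1 − x) = 186.2067
(184.9529 − 186.9557)·x = 186.2067 − 186.9557
x = -0.7490 / -2.0028 = 0.37398 → 37.40% Re-185, 62.60% Re-187.

Re-185: 37.40%, Re-187: 62.60%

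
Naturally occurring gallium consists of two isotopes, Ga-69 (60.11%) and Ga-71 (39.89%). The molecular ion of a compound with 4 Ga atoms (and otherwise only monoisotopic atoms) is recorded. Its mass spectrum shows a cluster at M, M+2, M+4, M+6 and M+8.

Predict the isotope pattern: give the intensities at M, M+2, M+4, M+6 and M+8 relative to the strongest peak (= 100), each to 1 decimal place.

Expanding (0.6011 + 0.3989)^4:
P(M) = 0.6011^4 = 0.130553
P(M+2) = 4 × 0.6011^3 × 0.3989^1 = 0.346549
P(M+4) = 6 × 0.6011^2 × 0.3989^2 = 0.344963
P(M+6) = 4 × 0.6011^1 × 0.3989^3 = 0.152616
P(M+8) = 0.3989^4 = 0.025320
The M+2 peak is largest (0.346549); scaling to 100 gives 37.7 : 100.0 : 99.5 : 44.0 : 7.3.

37.7 : 100.0 : 99.5 : 44.0 : 7.3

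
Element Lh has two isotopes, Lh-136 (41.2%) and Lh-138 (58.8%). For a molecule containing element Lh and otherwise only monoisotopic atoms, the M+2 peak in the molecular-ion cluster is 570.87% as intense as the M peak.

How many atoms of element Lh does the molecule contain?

4

For n independent Lh atoms, I(M+2)/I(M) = n · (abundance Lh-138) / (abundance Lh-136) = n · 0.588/0.412.
n = 5.7087 × 0.412/0.588 = 4.00 ≈ 4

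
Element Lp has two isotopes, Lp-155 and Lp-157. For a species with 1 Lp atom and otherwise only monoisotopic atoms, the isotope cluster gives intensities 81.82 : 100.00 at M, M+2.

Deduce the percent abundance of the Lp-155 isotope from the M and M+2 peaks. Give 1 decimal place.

Write p for the Lp-155 fraction. I(M+2)/I(M) = [C(1,1)·p^0·(1−p)] / p^1 = 1·(1−p)/p = 100.00/81.82 = 1.2222
(1−p)/p = 1.2222/1 = 1.2222  ⇒  p = 1/(1 + 1.2222) = 0.4500
Lp-155: 45.0%, Lp-157: 55.0%.

45.0%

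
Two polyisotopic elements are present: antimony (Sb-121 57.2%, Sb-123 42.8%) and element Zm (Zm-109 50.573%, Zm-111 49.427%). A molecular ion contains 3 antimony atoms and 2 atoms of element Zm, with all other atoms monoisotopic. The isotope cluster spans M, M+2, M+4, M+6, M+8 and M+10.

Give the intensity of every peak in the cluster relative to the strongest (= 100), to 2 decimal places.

14.24 : 59.80 : 100.00 : 83.25 : 34.51 : 5.70

Antimony pattern (n=3): 0.18714925 : 0.42010426 : 0.31434374 : 0.07840275
Element Zm pattern (n=2): 0.25576283 : 0.49993433 : 0.24430283
Convolve the two distributions (both contribute in 2-u steps):
  M: 0.18714925×0.25576283 = 0.047866
  M+2: 0.18714925×0.49993433 + 0.42010426×0.25576283 = 0.201009
  M+4: 0.18714925×0.24430283 + 0.42010426×0.49993433 + 0.31434374×0.25576283 = 0.336143
  M+6: 0.42010426×0.24430283 + 0.31434374×0.49993433 + 0.07840275×0.25576283 = 0.279836
  M+8: 0.31434374×0.24430283 + 0.07840275×0.49993433 = 0.115991
  M+10: 0.07840275×0.24430283 = 0.019154
Scale to base peak (0.336143) = 100: 14.24 : 59.80 : 100.00 : 83.25 : 34.51 : 5.70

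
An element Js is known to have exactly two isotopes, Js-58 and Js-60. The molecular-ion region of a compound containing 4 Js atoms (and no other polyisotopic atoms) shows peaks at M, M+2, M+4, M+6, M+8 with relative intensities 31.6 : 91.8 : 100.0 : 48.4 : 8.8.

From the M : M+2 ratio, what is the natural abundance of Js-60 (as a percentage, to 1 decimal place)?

Let p = fractional abundance of Js-58. I(M+2)/I(M) = [C(4,1)·p^3·(1−p)] / p^4 = 4·(1−p)/p = 91.8/31.6 = 2.9051
(1−p)/p = 2.9051/4 = 0.7263  ⇒  p = 1/(1 + 0.7263) = 0.5793
Js-58: 57.9%, Js-60: 42.1%.

42.1%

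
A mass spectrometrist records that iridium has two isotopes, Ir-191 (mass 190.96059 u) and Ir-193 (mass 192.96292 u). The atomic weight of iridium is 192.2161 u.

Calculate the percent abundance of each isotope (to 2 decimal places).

Ir-191: 37.30%, Ir-193: 62.70%

Let x be the fractional abundance of Ir-191; then Ir-193 has abundance 1 − x.
190.96059·x + 192.96292·(1 − x) = 192.2161
(190.96059 − 192.96292)·x = 192.2161 − 192.96292
x = -0.74682 / -2.00233 = 0.37298 → 37.30% Ir-191, 62.70% Ir-193.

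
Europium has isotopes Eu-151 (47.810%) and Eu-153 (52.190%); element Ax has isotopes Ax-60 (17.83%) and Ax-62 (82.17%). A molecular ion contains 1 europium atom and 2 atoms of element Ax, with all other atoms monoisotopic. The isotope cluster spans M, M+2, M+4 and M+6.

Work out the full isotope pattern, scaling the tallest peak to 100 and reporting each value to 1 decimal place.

3.2 : 32.9 : 100.0 : 74.1

Europium pattern (n=1): 0.4781 : 0.5219
Element Ax pattern (n=2): 0.03179089 : 0.29301822 : 0.67519089
Convolve the two distributions (both contribute in 2-u steps):
  M: 0.4781×0.03179089 = 0.015199
  M+2: 0.4781×0.29301822 + 0.5219×0.03179089 = 0.156684
  M+4: 0.4781×0.67519089 + 0.5219×0.29301822 = 0.475735
  M+6: 0.5219×0.67519089 = 0.352382
Scale to base peak (0.475735) = 100: 3.2 : 32.9 : 100.0 : 74.1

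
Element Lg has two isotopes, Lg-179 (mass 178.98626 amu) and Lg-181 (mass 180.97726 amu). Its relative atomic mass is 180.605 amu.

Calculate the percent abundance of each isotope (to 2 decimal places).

Lg-179: 18.70%, Lg-181: 81.30%

With x = fraction of Lg-179 (so Lg-181 is 1 − x):
178.98626·x + 180.97726·(1 − x) = 180.605
(178.98626 − 180.97726)·x = 180.605 − 180.97726
x = -0.37226 / -1.99100 = 0.18697 → 18.70% Lg-179, 81.30% Lg-181.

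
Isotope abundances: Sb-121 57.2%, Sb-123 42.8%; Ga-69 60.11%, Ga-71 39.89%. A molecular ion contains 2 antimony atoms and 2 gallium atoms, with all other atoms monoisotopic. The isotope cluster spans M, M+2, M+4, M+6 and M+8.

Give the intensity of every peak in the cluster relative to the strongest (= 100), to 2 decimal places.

33.48 : 94.55 : 100.00 : 46.95 : 8.26

Antimony pattern (n=2): 0.327184 : 0.489632 : 0.183184
Gallium pattern (n=2): 0.36132121 : 0.47955758 : 0.15912121
Convolve the two distributions (both contribute in 2-u steps):
  M: 0.327184×0.36132121 = 0.118219
  M+2: 0.327184×0.47955758 + 0.489632×0.36132121 = 0.333818
  M+4: 0.327184×0.15912121 + 0.489632×0.47955758 + 0.183184×0.36132121 = 0.353057
  M+6: 0.489632×0.15912121 + 0.183184×0.47955758 = 0.165758
  M+8: 0.183184×0.15912121 = 0.029148
Scale to base peak (0.353057) = 100: 33.48 : 94.55 : 100.00 : 46.95 : 8.26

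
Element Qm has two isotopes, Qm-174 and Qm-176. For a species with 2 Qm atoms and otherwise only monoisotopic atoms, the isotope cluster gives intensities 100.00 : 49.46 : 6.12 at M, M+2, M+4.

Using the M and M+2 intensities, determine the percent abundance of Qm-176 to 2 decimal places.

If p is the fraction of Qm that is Qm-174, then I(M+2)/I(M) = [C(2,1)·p^1·(1−p)] / p^2 = 2·(1−p)/p = 49.46/100.00 = 0.4946
(1−p)/p = 0.4946/2 = 0.2473  ⇒  p = 1/(1 + 0.2473) = 0.8017
Qm-174: 80.17%, Qm-176: 19.83%.

19.83%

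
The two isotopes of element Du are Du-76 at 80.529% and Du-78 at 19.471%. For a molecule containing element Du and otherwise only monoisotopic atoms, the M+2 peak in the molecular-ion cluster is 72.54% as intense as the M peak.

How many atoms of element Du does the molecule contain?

With n Du atoms, P(M+2)/P(M) = C(n,1)·p^(n−1)q / p^n = n·q/p = n · 0.19471/0.80529.
n = 0.7254 × 0.80529/0.19471 = 3.00 ≈ 3

3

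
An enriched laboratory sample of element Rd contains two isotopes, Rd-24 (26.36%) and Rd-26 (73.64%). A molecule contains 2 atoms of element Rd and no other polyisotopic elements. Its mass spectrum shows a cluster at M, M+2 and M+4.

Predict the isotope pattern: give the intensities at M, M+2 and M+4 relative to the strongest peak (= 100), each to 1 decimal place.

12.8 : 71.6 : 100.0

The 2 Rd atoms are independent, so intensities follow the terms of (0.2636 + 0.7364)^2.
P(M) = 0.2636^2 = 0.069485
P(M+2) = 2 × 0.2636^1 × 0.7364^1 = 0.388230
P(M+4) = 0.7364^2 = 0.542285
The M+4 peak is largest (0.542285); scaling to 100 gives 12.8 : 71.6 : 100.0.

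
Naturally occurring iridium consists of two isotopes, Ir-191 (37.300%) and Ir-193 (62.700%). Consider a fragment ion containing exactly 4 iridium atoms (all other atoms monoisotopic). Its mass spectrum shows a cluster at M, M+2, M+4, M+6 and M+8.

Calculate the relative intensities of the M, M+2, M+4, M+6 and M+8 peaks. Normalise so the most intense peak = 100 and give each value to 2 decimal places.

5.26 : 35.39 : 89.23 : 100.00 : 42.02

The 4 Ir atoms are independent, so intensities follow the terms of (0.37300 + 0.62700)^4.
P(M) = 0.37300^4 = 0.019357
P(M+2) = 4 × 0.37300^3 × 0.62700^1 = 0.130153
P(M+4) = 6 × 0.37300^2 × 0.62700^2 = 0.328174
P(M+6) = 4 × 0.37300^1 × 0.62700^3 = 0.367766
P(M+8) = 0.62700^4 = 0.154550
The M+6 peak is largest (0.367766); scaling to 100 gives 5.26 : 35.39 : 89.23 : 100.00 : 42.02.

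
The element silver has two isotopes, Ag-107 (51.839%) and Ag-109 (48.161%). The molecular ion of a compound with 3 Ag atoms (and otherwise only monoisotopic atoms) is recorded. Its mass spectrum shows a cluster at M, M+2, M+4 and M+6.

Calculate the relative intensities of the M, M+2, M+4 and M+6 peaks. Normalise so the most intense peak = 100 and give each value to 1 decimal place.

Each Ag atom is independently Ag-107 (p = 0.51839) or Ag-109 (q = 0.48161); the cluster is the binomial expansion (p + q)^3.
P(M) = 0.51839^3 = 0.139306
P(M+2) = 3 × 0.51839^2 × 0.48161^1 = 0.388267
P(M+4) = 3 × 0.51839^1 × 0.48161^2 = 0.360719
P(M+6) = 0.48161^3 = 0.111709
The M+2 peak is largest (0.388267); scaling to 100 gives 35.9 : 100.0 : 92.9 : 28.8.

35.9 : 100.0 : 92.9 : 28.8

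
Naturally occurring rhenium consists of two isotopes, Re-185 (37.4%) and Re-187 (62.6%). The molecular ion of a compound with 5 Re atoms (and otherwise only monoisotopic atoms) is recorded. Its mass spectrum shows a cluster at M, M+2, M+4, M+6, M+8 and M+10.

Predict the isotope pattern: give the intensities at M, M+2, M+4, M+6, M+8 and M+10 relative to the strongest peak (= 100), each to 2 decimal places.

2.13 : 17.85 : 59.74 : 100.00 : 83.69 : 28.02

Expanding (0.374 + 0.626)^5:
P(M) = 0.374^5 = 0.007317
P(M+2) = 5 × 0.374^4 × 0.626^1 = 0.061239
P(M+4) = 10 × 0.374^3 × 0.626^2 = 0.205005
P(M+6) = 10 × 0.374^2 × 0.626^3 = 0.343136
P(M+8) = 5 × 0.374^1 × 0.626^4 = 0.287170
P(M+10) = 0.626^5 = 0.096133
The M+6 peak is largest (0.343136); scaling to 100 gives 2.13 : 17.85 : 59.74 : 100.00 : 83.69 : 28.02.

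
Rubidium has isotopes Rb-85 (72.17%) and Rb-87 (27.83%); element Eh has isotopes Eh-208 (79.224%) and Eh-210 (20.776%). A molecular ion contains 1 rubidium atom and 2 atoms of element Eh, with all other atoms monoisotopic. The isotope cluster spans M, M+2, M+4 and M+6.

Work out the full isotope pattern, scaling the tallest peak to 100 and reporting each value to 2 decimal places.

Rubidium pattern (n=1): 0.7217 : 0.2783
Element Eh pattern (n=2): 0.62764422 : 0.32919156 : 0.04316422
Convolve the two distributions (both contribute in 2-u steps):
  M: 0.7217×0.62764422 = 0.452971
  M+2: 0.7217×0.32919156 + 0.2783×0.62764422 = 0.412251
  M+4: 0.7217×0.04316422 + 0.2783×0.32919156 = 0.122766
  M+6: 0.2783×0.04316422 = 0.012013
Scale to base peak (0.452971) = 100: 100.00 : 91.01 : 27.10 : 2.65

100.00 : 91.01 : 27.10 : 2.65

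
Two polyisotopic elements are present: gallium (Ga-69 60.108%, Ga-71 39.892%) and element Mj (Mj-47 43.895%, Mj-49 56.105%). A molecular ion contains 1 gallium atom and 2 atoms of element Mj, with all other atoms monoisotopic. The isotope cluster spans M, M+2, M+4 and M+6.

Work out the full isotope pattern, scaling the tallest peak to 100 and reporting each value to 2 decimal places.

Gallium pattern (n=1): 0.60108 : 0.39892
Element Mj pattern (n=2): 0.1926771 : 0.4925458 : 0.3147771
Convolve the two distributions (both contribute in 2-u steps):
  M: 0.60108×0.1926771 = 0.115814
  M+2: 0.60108×0.4925458 + 0.39892×0.1926771 = 0.372922
  M+4: 0.60108×0.3147771 + 0.39892×0.4925458 = 0.385693
  M+6: 0.39892×0.3147771 = 0.125571
Scale to base peak (0.385693) = 100: 30.03 : 96.69 : 100.00 : 32.56

30.03 : 96.69 : 100.00 : 32.56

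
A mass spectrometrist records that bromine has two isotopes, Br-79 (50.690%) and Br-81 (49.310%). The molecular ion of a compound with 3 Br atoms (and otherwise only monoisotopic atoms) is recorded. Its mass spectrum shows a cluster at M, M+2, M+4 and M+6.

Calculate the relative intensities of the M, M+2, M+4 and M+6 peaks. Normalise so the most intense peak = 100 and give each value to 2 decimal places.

34.27 : 100.00 : 97.28 : 31.54

Expanding (0.50690 + 0.49310)^3:
P(M) = 0.50690^3 = 0.130247
P(M+2) = 3 × 0.50690^2 × 0.49310^1 = 0.380103
P(M+4) = 3 × 0.50690^1 × 0.49310^2 = 0.369755
P(M+6) = 0.49310^3 = 0.119896
The M+2 peak is largest (0.380103); scaling to 100 gives 34.27 : 100.00 : 97.28 : 31.54.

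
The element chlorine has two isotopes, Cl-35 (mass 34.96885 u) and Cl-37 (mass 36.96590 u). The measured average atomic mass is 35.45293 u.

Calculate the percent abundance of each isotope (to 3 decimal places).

Cl-35: 75.760%, Cl-37: 24.240%

Writing the weighted mean with unknown fraction x of Cl-35:
34.96885·x + 36.96590·(1 − x) = 35.45293
(34.96885 − 36.96590)·x = 35.45293 − 36.96590
x = -1.51297 / -1.99705 = 0.75760 → 75.760% Cl-35, 24.240% Cl-37.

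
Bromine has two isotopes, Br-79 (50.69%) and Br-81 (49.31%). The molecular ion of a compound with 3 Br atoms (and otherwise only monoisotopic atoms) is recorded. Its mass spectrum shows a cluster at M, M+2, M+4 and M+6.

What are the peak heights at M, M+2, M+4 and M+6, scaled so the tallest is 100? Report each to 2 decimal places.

34.27 : 100.00 : 97.28 : 31.54

The 3 Br atoms are independent, so intensities follow the terms of (0.5069 + 0.4931)^3.
P(M) = 0.5069^3 = 0.130247
P(M+2) = 3 × 0.5069^2 × 0.4931^1 = 0.380103
P(M+4) = 3 × 0.5069^1 × 0.4931^2 = 0.369755
P(M+6) = 0.4931^3 = 0.119896
The M+2 peak is largest (0.380103); scaling to 100 gives 34.27 : 100.00 : 97.28 : 31.54.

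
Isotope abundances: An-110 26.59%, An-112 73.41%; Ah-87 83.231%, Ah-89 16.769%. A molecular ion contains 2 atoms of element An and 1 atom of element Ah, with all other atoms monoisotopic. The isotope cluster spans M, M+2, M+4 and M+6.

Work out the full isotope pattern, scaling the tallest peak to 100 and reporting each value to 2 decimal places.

11.45 : 65.52 : 100.00 : 17.58

Element An pattern (n=2): 0.07070281 : 0.39039438 : 0.53890281
Element Ah pattern (n=1): 0.83231 : 0.16769
Convolve the two distributions (both contribute in 2-u steps):
  M: 0.07070281×0.83231 = 0.058847
  M+2: 0.07070281×0.16769 + 0.39039438×0.83231 = 0.336785
  M+4: 0.39039438×0.16769 + 0.53890281×0.83231 = 0.513999
  M+6: 0.53890281×0.16769 = 0.090369
Scale to base peak (0.513999) = 100: 11.45 : 65.52 : 100.00 : 17.58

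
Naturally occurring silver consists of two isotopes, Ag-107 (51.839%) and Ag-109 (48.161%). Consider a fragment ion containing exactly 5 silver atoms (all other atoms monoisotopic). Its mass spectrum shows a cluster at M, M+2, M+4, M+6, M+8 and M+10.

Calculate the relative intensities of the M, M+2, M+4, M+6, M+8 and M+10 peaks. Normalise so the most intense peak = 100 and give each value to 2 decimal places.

11.59 : 53.82 : 100.00 : 92.90 : 43.16 : 8.02

Expanding (0.51839 + 0.48161)^5:
P(M) = 0.51839^5 = 0.037435
P(M+2) = 5 × 0.51839^4 × 0.48161^1 = 0.173897
P(M+4) = 10 × 0.51839^3 × 0.48161^2 = 0.323118
P(M+6) = 10 × 0.51839^2 × 0.48161^3 = 0.300192
P(M+8) = 5 × 0.51839^1 × 0.48161^4 = 0.139447
P(M+10) = 0.48161^5 = 0.025911
The M+4 peak is largest (0.323118); scaling to 100 gives 11.59 : 53.82 : 100.00 : 92.90 : 43.16 : 8.02.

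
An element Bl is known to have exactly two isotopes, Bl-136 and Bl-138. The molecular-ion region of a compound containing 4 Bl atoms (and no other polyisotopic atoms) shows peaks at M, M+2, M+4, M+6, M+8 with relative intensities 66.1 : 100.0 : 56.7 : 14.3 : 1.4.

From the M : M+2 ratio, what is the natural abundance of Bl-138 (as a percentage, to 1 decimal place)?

27.4%

Let p = fractional abundance of Bl-136. I(M+2)/I(M) = [C(4,1)·p^3·(1−p)] / p^4 = 4·(1−p)/p = 100.0/66.1 = 1.5129
(1−p)/p = 1.5129/4 = 0.3782  ⇒  p = 1/(1 + 0.3782) = 0.7256
Bl-136: 72.6%, Bl-138: 27.4%.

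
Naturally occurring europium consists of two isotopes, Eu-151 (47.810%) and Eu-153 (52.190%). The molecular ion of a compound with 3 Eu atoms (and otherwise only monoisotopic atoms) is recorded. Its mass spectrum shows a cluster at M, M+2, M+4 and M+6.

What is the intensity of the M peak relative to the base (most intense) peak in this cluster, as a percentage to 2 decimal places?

Binomial terms of (0.47810 + 0.52190)^3: M 0.1093, M+2 0.3579, M+4 0.3907, M+6 0.1422 → M+4 is the base peak.
P(M+4) = C(3,2) × 0.47810^1 × 0.52190^2 = 3 × 0.4781 × 0.27237961 = 0.390674 (base)
P(M) = C(3,0) × 0.47810^3 × 0.52190^0 = 1 × 0.10928391 × 1.0000 = 0.109284
Relative intensity = 0.109284 / 0.390674 × 100 = 27.97

27.97%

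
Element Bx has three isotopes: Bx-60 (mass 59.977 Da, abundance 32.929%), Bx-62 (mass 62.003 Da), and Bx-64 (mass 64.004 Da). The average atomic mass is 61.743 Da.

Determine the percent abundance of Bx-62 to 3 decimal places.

46.724%

Let x and y be the fractions of Bx-62 and Bx-64. Then x + y = 1 − 0.32929 = 0.67071 and 62.003x + 64.004y = 61.743 − 0.32929×59.977 = 41.99317367.
Substituting: 62.003x + 64.004(0.67071 − x) = 41.99317367
(62.003 − 64.004)x = -0.93494917  ⇒  x = 0.46724, y = 0.20347
Bx-62: 46.724%, Bx-64: 20.347%.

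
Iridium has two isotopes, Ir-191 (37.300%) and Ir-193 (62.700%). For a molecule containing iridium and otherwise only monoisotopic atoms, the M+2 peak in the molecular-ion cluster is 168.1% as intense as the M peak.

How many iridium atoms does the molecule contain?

1

The M+2/M ratio from n Ir atoms is n · q/p = n · 0.62700/0.37300.
n = 1.681 × 0.37300/0.62700 = 1.00 ≈ 1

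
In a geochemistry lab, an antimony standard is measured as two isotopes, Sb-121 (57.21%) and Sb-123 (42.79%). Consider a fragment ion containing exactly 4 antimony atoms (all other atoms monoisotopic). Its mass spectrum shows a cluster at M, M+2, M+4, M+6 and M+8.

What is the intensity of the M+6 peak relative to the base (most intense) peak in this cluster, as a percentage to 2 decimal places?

49.86%

Term probabilities: M 0.1071, M+2 0.3205, M+4 0.3596, M+6 0.1793, M+8 0.0335. Base peak = M+4.
P(M+4) = C(4,2) × 0.5721^2 × 0.4279^2 = 6 × 0.32729841 × 0.18309841 = 0.359567 (base)
P(M+6) = C(4,3) × 0.5721^1 × 0.4279^3 = 4 × 0.5721 × 0.07834781 = 0.179291
Relative intensity = 0.179291 / 0.359567 × 100 = 49.86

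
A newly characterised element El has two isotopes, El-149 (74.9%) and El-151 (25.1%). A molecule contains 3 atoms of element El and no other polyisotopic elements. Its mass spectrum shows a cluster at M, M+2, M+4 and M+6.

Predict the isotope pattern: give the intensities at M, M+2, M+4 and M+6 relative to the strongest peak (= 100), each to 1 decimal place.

Each El atom is independently El-149 (p = 0.749) or El-151 (q = 0.251); the cluster is the binomial expansion (p + q)^3.
P(M) = 0.749^3 = 0.420190
P(M+2) = 3 × 0.749^2 × 0.251^1 = 0.422434
P(M+4) = 3 × 0.749^1 × 0.251^2 = 0.141563
P(M+6) = 0.251^3 = 0.015813
The M+2 peak is largest (0.422434); scaling to 100 gives 99.5 : 100.0 : 33.5 : 3.7.

99.5 : 100.0 : 33.5 : 3.7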